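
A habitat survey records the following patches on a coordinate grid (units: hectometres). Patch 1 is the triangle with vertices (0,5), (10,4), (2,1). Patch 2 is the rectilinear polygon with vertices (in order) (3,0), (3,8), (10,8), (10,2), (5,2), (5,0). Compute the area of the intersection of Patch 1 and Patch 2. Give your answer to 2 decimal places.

The intersection is the polygon with vertices (10,4), (3,1.375), (3,4.7).
By the shoelace formula its area is 11.64.

11.64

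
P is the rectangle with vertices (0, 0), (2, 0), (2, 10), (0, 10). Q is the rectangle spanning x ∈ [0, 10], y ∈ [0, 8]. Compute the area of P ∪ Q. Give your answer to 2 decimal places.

By inclusion–exclusion:
Individual areas: |P| = 20, |Q| = 80.
|P∩Q|: x∈[0,2], y∈[0,8] → 2·8 = 16.
|P ∪ Q| = 100 − 16 = 84.00.

84.00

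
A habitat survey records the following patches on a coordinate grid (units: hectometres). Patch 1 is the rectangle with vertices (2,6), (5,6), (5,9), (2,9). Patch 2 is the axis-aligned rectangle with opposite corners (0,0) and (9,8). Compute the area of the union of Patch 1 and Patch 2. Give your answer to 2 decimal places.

75.00

By inclusion–exclusion:
Individual areas: |Patch 1| = 9, |Patch 2| = 72.
|Patch 1∩Patch 2|: x∈[2,5], y∈[6,8] → 3·2 = 6.
|Patch 1 ∪ Patch 2| = 81 − 6 = 75.00.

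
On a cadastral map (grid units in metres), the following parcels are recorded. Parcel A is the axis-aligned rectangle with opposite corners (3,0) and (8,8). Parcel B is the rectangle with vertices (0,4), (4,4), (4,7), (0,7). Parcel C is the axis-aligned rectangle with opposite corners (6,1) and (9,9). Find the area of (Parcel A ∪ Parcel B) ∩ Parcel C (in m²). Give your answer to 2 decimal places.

14.00

The region (Parcel A ∪ Parcel B) ∩ Parcel C is the polygon with vertices (8,8), (8,1), (6,1), (6,8).
By the shoelace formula its area is 14.00.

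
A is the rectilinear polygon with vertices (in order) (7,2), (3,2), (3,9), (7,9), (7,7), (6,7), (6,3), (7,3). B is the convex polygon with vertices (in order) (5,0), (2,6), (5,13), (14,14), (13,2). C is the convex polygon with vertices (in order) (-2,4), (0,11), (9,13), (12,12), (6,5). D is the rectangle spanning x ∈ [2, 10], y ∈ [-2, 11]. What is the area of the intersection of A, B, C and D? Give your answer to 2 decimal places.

14.47

The intersection is the polygon with vertices (3.286,9), (7,9), (7,7), (6,7), (6,5), (3,4.625), (3,8.333).
By the shoelace formula its area is 14.47.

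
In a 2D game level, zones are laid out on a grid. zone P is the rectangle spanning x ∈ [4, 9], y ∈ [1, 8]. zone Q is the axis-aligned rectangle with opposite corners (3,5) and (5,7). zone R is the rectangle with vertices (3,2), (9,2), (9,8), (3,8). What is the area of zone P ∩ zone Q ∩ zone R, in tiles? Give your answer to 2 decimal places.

The intersection is the polygon with vertices (5,7), (5,5), (4,5), (4,7).
By the shoelace formula its area is 2.00.

2.00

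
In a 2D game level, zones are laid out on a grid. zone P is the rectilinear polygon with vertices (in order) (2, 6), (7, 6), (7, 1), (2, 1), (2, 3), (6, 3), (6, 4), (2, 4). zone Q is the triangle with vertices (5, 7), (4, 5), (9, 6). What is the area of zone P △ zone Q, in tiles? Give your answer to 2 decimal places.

|zone P| = 21, |zone Q| = 4.5, |zone P∩zone Q| = 1.85.
|zone P △ zone Q| = |zone P| + |zone Q| − 2·|zone P∩zone Q| = 21 + 4.5 − 3.7 = 21.80.

21.80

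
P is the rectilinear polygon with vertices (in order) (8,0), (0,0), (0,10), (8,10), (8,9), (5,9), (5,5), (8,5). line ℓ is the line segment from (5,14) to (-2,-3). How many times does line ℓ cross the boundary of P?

The segment meets the boundary at (0,1.857), (3.353,10).

2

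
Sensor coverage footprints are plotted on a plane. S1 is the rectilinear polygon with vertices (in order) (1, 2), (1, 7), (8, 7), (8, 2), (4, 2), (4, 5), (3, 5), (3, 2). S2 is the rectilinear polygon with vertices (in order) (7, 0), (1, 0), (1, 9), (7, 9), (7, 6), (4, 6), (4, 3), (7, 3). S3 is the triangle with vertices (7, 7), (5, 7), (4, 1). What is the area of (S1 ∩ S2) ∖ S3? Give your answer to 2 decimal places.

15.67

|S1 ∩ S2| = 18.
|(S1 ∩ S2) ∩ S3| = 2.3333.
|(S1 ∩ S2) ∖ S3| = 18 − 2.3333 = 15.67.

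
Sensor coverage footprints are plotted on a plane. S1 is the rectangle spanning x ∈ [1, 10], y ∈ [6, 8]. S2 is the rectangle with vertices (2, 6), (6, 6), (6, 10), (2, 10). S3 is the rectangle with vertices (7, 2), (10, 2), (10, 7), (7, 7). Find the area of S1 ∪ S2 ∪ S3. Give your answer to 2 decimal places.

By inclusion–exclusion:
Individual areas: |S1| = 18, |S2| = 16, |S3| = 15.
|S1∩S2|: x∈[2,6], y∈[6,8] → 4·2 = 8.
|S1∩S3|: x∈[7,10], y∈[6,7] → 3·1 = 3.
|S2∩S3| = 0 (no overlap).
|S1∩S2∩S3| = 0.
|S1 ∪ S2 ∪ S3| = 49 − 11 + 0 = 38.00.

38.00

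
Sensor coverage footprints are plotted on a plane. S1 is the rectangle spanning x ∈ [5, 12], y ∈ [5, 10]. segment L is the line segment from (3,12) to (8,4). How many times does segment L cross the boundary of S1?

The segment meets the boundary at (7.375,5), (5,8.8).

2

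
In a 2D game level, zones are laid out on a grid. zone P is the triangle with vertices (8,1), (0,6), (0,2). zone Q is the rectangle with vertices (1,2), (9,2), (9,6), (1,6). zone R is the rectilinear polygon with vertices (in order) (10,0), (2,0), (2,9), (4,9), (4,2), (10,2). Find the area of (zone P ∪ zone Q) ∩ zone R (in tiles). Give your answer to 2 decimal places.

10.95

|zone P ∪ zone Q| = 38.8875.
|(zone P ∪ zone Q) ∩ zone R| = 10.95.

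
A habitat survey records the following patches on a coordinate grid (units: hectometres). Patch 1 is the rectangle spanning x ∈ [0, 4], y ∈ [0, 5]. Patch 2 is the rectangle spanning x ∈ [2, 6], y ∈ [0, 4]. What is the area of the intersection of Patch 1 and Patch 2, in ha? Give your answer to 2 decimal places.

|Patch 1∩Patch 2|: x∈[2,4], y∈[0,4] → 2·4 = 8.

8.00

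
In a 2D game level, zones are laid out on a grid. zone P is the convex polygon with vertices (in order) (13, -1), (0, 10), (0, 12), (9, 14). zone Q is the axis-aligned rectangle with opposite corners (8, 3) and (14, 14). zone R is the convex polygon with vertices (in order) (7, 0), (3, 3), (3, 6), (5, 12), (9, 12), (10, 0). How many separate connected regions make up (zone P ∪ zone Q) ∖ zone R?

1

(zone P ∪ zone Q) ∖ zone R is a single connected region.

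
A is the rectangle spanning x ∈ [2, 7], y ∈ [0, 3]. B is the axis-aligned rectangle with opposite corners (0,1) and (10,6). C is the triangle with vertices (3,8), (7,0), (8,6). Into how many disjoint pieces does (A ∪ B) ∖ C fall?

2

(A ∪ B) ∖ C splits into 2 disjoint pieces (area 31, area 12.0833).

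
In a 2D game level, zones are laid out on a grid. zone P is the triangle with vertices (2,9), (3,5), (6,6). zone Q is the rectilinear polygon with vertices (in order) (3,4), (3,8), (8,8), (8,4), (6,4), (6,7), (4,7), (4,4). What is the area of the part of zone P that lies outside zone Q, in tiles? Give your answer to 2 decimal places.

3.67

|zone P| = 6.5, |zone P∩zone Q| = 2.8333.
|zone P ∖ zone Q| = |zone P| − |zone P∩zone Q| = 6.5 − 2.8333 = 3.67.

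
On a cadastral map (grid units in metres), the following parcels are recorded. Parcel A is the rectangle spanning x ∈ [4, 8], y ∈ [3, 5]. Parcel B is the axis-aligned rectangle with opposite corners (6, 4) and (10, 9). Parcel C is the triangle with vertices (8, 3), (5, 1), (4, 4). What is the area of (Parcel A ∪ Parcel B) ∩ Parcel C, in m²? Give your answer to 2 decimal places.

1.83

The region (Parcel A ∪ Parcel B) ∩ Parcel C is the polygon with vertices (4.333,3), (4,4), (8,3).
By the shoelace formula its area is 1.83.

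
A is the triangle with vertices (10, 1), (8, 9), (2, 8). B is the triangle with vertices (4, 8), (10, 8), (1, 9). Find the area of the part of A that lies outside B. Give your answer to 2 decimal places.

|A| = 25, |A∩B| = 1.7361.
|A ∖ B| = |A| − |A∩B| = 25 − 1.7361 = 23.26.

23.26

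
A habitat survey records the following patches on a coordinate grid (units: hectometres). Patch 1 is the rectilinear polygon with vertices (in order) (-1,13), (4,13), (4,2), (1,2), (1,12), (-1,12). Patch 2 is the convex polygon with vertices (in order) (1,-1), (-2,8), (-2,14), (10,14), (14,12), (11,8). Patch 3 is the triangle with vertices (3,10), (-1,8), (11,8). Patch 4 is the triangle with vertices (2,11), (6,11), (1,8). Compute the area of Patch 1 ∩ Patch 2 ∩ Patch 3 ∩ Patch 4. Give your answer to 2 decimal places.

1.98

The intersection is the polygon with vertices (3,10), (3.941,9.765), (1,8), (1.4,9.2).
By the shoelace formula its area is 1.98.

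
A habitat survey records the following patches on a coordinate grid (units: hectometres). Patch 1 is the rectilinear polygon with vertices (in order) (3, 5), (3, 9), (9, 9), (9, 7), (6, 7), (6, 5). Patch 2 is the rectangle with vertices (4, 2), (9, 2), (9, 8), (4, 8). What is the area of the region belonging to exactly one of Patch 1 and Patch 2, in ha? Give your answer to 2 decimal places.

|Patch 1| = 18, |Patch 2| = 30, |Patch 1∩Patch 2| = 9.
|Patch 1 △ Patch 2| = |Patch 1| + |Patch 2| − 2·|Patch 1∩Patch 2| = 18 + 30 − 18 = 30.00.

30.00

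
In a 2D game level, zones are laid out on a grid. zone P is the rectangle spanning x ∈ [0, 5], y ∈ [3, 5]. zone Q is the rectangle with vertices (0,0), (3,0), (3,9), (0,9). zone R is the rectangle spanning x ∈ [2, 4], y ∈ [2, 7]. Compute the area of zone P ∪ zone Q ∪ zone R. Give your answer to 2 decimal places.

34.00

By inclusion–exclusion:
Individual areas: |zone P| = 10, |zone Q| = 27, |zone R| = 10.
|zone P∩zone Q|: x∈[0,3], y∈[3,5] → 3·2 = 6.
|zone P∩zone R|: x∈[2,4], y∈[3,5] → 2·2 = 4.
|zone Q∩zone R|: x∈[2,3], y∈[2,7] → 1·5 = 5.
|zone P∩zone Q∩zone R| = 2.
|zone P ∪ zone Q ∪ zone R| = 47 − 15 + 2 = 34.00.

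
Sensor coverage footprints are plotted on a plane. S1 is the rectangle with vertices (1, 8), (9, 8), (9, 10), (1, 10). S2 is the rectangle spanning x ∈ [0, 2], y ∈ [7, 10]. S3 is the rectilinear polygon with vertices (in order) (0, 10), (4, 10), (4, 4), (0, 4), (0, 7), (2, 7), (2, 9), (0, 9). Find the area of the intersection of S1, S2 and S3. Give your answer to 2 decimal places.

1.00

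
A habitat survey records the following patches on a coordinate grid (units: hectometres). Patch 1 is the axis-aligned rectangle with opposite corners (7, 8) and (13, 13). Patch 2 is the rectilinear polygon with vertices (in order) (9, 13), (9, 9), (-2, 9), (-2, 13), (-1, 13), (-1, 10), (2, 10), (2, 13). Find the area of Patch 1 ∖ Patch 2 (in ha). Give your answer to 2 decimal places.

22.00

|Patch 1| = 30, |Patch 1∩Patch 2| = 8.
|Patch 1 ∖ Patch 2| = |Patch 1| − |Patch 1∩Patch 2| = 30 − 8 = 22.00.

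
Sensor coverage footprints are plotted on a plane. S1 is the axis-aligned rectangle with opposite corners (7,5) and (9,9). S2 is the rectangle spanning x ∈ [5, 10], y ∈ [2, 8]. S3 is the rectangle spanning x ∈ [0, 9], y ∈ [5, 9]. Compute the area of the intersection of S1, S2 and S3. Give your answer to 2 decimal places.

6.00

The intersection is the polygon with vertices (7,5), (7,8), (9,8), (9,5).
By the shoelace formula its area is 6.00.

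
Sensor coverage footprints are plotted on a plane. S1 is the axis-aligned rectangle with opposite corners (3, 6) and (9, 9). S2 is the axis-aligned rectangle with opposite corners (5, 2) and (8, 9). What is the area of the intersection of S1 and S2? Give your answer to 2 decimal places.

|S1∩S2|: x∈[5,8], y∈[6,9] → 3·3 = 9.

9.00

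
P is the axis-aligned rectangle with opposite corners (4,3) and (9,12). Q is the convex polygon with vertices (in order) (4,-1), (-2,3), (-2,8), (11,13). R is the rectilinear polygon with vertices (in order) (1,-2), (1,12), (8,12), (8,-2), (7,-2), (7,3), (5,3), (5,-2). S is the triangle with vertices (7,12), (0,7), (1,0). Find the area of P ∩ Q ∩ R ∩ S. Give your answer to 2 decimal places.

The intersection is the polygon with vertices (4,9.857), (5.367,10.833), (6.667,11.333), (4,6).
By the shoelace formula its area is 5.44.

5.44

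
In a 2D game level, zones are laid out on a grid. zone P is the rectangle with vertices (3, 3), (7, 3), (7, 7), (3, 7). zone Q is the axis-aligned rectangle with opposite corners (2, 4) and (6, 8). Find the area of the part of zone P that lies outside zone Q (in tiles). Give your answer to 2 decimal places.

7.00

|zone P∩zone Q|: x∈[3,6], y∈[4,7] → 3·3 = 9.
|zone P| = 16.
|zone P ∖ zone Q| = |zone P| − |zone P∩zone Q| = 16 − 9 = 7.00.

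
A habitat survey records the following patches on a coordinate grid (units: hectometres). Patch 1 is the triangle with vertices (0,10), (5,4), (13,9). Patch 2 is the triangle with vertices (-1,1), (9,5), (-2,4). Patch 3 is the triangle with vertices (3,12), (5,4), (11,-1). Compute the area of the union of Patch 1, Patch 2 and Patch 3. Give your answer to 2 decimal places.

61.56

By inclusion–exclusion:
Individual areas: |Patch 1| = 36.5, |Patch 2| = 17, |Patch 3| = 19.
|Patch 1∩Patch 2| = 0.536.
|Patch 1∩Patch 3| = 8.7909.
|Patch 2∩Patch 3| = 2.0399.
|Patch 1∩Patch 2∩Patch 3| = 0.4286.
|Patch 1 ∪ Patch 2 ∪ Patch 3| = 72.5 − 11.3667 + 0.4286 = 61.56.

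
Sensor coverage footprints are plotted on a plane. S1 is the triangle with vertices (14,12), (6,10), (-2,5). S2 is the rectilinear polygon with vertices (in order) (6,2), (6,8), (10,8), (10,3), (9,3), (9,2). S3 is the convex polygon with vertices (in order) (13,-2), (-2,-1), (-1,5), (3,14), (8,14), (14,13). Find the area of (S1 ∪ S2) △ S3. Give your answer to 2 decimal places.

|S1 ∪ S2| = 35.
|(S1 ∪ S2) ∩ S3| = 34.8384.
|(S1 ∪ S2) △ S3| = 35 + 208 − 69.6768 = 173.32.

173.32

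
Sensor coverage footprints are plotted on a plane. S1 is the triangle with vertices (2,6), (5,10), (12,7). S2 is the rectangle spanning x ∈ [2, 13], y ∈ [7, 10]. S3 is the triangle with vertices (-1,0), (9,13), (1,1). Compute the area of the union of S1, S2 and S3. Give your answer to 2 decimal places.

By inclusion–exclusion:
Individual areas: |S1| = 18.5, |S2| = 33, |S3| = 8.
|S1∩S2| = 13.875.
|S1∩S3| = 1.6958.
|S2∩S3| = 1.3846.
|S1∩S2∩S3| = 1.1795.
|S1 ∪ S2 ∪ S3| = 59.5 − 16.9554 + 1.1795 = 43.72.

43.72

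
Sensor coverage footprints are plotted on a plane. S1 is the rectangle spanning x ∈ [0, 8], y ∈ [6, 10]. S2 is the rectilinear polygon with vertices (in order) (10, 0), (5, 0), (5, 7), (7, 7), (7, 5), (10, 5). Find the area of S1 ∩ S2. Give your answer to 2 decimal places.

2.00

The intersection is the polygon with vertices (5,6), (5,7), (7,7), (7,6).
By the shoelace formula its area is 2.00.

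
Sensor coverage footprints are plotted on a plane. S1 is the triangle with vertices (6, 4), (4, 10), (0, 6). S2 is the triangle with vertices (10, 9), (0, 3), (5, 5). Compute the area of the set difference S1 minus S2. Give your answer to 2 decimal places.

|S1| = 16, |S1∩S2| = 1.5725.
|S1 ∖ S2| = |S1| − |S1∩S2| = 16 − 1.5725 = 14.43.

14.43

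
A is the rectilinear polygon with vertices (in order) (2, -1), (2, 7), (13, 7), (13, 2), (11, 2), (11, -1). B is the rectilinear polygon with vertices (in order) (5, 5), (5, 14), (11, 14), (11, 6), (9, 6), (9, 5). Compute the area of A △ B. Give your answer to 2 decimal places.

|A| = 82, |B| = 52, |A∩B| = 10.
|A △ B| = |A| + |B| − 2·|A∩B| = 82 + 52 − 20 = 114.00.

114.00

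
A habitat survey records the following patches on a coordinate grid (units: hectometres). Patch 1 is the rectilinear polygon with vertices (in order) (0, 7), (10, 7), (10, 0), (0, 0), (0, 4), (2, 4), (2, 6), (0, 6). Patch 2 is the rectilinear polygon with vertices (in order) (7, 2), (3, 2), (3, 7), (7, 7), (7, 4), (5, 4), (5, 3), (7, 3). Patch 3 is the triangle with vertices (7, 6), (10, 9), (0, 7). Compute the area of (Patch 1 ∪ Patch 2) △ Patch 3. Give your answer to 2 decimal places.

70.00

|Patch 1 ∪ Patch 2| = 66.
|(Patch 1 ∪ Patch 2) ∩ Patch 3| = 4.
|(Patch 1 ∪ Patch 2) △ Patch 3| = 66 + 12 − 8 = 70.00.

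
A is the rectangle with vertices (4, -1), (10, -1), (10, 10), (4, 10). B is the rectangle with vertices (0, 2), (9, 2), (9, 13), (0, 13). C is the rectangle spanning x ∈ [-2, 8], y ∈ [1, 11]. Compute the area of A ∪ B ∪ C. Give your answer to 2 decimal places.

149.00

By inclusion–exclusion:
Individual areas: |A| = 66, |B| = 99, |C| = 100.
|A∩B|: x∈[4,9], y∈[2,10] → 5·8 = 40.
|A∩C|: x∈[4,8], y∈[1,10] → 4·9 = 36.
|B∩C|: x∈[0,8], y∈[2,11] → 8·9 = 72.
|A∩B∩C| = 32.
|A ∪ B ∪ C| = 265 − 148 + 32 = 149.00.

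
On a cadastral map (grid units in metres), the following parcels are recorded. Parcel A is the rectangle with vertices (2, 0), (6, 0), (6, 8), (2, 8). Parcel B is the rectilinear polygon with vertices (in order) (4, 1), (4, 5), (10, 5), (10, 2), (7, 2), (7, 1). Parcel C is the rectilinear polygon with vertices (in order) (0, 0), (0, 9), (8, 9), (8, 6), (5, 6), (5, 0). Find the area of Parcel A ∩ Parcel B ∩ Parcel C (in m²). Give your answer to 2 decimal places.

The intersection is the polygon with vertices (4,1), (4,5), (5,5), (5,1).
By the shoelace formula its area is 4.00.

4.00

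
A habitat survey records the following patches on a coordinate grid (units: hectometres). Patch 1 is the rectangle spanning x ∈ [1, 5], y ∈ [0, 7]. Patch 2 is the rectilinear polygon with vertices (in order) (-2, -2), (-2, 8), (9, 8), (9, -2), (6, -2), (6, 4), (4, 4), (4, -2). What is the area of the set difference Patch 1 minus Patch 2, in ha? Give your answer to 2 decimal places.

4.00

|Patch 1| = 28, |Patch 1∩Patch 2| = 24.
|Patch 1 ∖ Patch 2| = |Patch 1| − |Patch 1∩Patch 2| = 28 − 24 = 4.00.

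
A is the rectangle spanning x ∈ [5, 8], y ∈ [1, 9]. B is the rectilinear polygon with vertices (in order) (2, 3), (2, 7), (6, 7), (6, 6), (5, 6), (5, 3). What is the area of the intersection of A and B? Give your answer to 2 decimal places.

1.00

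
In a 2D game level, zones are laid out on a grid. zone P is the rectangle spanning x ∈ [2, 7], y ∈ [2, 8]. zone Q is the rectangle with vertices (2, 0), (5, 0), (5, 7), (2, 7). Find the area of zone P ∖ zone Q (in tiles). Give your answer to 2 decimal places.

|zone P∩zone Q|: x∈[2,5], y∈[2,7] → 3·5 = 15.
|zone P| = 30.
|zone P ∖ zone Q| = |zone P| − |zone P∩zone Q| = 30 − 15 = 15.00.

15.00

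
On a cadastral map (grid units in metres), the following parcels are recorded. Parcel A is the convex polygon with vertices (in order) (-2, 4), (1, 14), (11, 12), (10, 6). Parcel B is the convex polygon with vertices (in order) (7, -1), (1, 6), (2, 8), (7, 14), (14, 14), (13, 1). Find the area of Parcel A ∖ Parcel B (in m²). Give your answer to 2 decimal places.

|Parcel A| = 88, |Parcel A∩Parcel B| = 53.992.
|Parcel A ∖ Parcel B| = |Parcel A| − |Parcel A∩Parcel B| = 88 − 53.992 = 34.01.

34.01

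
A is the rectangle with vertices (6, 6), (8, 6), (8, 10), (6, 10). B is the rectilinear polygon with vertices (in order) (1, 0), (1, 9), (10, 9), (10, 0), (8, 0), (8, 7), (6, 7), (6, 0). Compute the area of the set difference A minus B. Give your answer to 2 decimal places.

|A| = 8, |A∩B| = 4.
|A ∖ B| = |A| − |A∩B| = 8 − 4 = 4.00.

4.00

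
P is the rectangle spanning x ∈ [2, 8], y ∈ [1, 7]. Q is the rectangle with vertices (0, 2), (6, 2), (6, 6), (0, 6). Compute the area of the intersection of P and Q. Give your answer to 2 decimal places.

|P∩Q|: x∈[2,6], y∈[2,6] → 4·4 = 16.

16.00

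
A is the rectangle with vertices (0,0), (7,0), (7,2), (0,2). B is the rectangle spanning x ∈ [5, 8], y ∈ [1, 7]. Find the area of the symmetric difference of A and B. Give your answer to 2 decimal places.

28.00

|A∩B|: x∈[5,7], y∈[1,2] → 2·1 = 2.
|A △ B| = |A| + |B| − 2·|A∩B| = 14 + 18 − 4 = 28.00.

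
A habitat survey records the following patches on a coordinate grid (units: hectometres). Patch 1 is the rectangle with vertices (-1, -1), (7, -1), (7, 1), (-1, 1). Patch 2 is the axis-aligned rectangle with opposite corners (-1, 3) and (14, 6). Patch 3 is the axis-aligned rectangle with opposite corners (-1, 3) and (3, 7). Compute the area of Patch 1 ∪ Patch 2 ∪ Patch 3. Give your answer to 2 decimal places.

By inclusion–exclusion:
Individual areas: |Patch 1| = 16, |Patch 2| = 45, |Patch 3| = 16.
|Patch 1∩Patch 2| = 0 (no overlap).
|Patch 1∩Patch 3| = 0 (no overlap).
|Patch 2∩Patch 3|: x∈[-1,3], y∈[3,6] → 4·3 = 12.
|Patch 1∩Patch 2∩Patch 3| = 0.
|Patch 1 ∪ Patch 2 ∪ Patch 3| = 77 − 12 + 0 = 65.00.

65.00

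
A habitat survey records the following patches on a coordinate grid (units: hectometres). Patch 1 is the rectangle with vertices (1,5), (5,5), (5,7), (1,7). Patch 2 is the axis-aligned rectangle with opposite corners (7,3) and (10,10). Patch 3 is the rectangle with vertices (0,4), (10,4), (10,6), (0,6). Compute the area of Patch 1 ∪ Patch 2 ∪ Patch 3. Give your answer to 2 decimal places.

39.00

By inclusion–exclusion:
Individual areas: |Patch 1| = 8, |Patch 2| = 21, |Patch 3| = 20.
|Patch 1∩Patch 2| = 0 (no overlap).
|Patch 1∩Patch 3|: x∈[1,5], y∈[5,6] → 4·1 = 4.
|Patch 2∩Patch 3|: x∈[7,10], y∈[4,6] → 3·2 = 6.
|Patch 1∩Patch 2∩Patch 3| = 0.
|Patch 1 ∪ Patch 2 ∪ Patch 3| = 49 − 10 + 0 = 39.00.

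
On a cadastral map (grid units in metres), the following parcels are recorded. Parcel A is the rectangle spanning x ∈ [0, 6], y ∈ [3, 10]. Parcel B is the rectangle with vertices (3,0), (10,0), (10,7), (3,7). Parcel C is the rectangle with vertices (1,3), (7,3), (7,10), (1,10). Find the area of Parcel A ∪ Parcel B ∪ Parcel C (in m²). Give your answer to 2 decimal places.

82.00

By inclusion–exclusion:
Individual areas: |Parcel A| = 42, |Parcel B| = 49, |Parcel C| = 42.
|Parcel A∩Parcel B|: x∈[3,6], y∈[3,7] → 3·4 = 12.
|Parcel A∩Parcel C|: x∈[1,6], y∈[3,10] → 5·7 = 35.
|Parcel B∩Parcel C|: x∈[3,7], y∈[3,7] → 4·4 = 16.
|Parcel A∩Parcel B∩Parcel C| = 12.
|Parcel A ∪ Parcel B ∪ Parcel C| = 133 − 63 + 12 = 82.00.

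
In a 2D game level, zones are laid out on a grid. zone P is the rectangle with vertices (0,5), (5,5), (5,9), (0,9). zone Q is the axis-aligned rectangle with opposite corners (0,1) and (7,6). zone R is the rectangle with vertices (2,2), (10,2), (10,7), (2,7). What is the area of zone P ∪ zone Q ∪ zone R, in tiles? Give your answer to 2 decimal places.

67.00

By inclusion–exclusion:
Individual areas: |zone P| = 20, |zone Q| = 35, |zone R| = 40.
|zone P∩zone Q|: x∈[0,5], y∈[5,6] → 5·1 = 5.
|zone P∩zone R|: x∈[2,5], y∈[5,7] → 3·2 = 6.
|zone Q∩zone R|: x∈[2,7], y∈[2,6] → 5·4 = 20.
|zone P∩zone Q∩zone R| = 3.
|zone P ∪ zone Q ∪ zone R| = 95 − 31 + 3 = 67.00.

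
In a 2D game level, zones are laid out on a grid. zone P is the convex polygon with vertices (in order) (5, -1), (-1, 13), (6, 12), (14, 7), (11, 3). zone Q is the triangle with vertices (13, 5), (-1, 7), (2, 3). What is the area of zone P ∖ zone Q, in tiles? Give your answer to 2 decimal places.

|zone P| = 106.5, |zone P∩zone Q| = 17.8858.
|zone P ∖ zone Q| = |zone P| − |zone P∩zone Q| = 106.5 − 17.8858 = 88.61.

88.61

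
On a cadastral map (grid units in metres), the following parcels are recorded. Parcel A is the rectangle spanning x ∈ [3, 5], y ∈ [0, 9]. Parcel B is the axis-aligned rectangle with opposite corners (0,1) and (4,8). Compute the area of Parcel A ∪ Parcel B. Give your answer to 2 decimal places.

By inclusion–exclusion:
Individual areas: |Parcel A| = 18, |Parcel B| = 28.
|Parcel A∩Parcel B|: x∈[3,4], y∈[1,8] → 1·7 = 7.
|Parcel A ∪ Parcel B| = 46 − 7 = 39.00.

39.00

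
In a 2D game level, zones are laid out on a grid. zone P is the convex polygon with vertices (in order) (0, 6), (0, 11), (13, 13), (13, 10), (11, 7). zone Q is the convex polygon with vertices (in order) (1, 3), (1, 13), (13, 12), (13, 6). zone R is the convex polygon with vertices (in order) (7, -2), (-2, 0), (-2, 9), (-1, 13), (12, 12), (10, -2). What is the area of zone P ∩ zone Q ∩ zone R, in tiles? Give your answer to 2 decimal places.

The intersection is the polygon with vertices (11,7), (1,6.091), (1,11.154), (8.333,12.282), (12,12), (11.364,7.545).
By the shoelace formula its area is 56.13.

56.13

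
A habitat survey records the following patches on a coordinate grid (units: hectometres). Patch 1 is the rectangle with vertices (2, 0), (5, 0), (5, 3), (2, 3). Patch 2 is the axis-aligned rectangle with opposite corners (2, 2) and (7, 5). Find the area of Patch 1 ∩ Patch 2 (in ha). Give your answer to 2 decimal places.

|Patch 1∩Patch 2|: x∈[2,5], y∈[2,3] → 3·1 = 3.

3.00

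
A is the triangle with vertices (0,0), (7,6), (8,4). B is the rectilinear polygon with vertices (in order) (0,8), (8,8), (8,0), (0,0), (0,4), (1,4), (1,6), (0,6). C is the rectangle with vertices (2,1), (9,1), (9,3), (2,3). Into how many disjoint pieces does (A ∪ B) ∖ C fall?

1

(A ∪ B) ∖ C is a single connected region.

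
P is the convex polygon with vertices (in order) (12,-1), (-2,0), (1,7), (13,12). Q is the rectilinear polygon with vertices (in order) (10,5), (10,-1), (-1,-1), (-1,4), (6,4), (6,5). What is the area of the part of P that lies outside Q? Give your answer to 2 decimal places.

|P| = 126, |P∩Q| = 52.5119.
|P ∖ Q| = |P| − |P∩Q| = 126 − 52.5119 = 73.49.

73.49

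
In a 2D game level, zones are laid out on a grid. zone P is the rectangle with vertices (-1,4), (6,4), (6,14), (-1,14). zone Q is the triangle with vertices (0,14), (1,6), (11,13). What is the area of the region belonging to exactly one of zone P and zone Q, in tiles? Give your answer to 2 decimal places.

46.27

|zone P| = 70, |zone Q| = 43.5, |zone P∩zone Q| = 33.6136.
|zone P △ zone Q| = |zone P| + |zone Q| − 2·|zone P∩zone Q| = 70 + 43.5 − 67.2273 = 46.27.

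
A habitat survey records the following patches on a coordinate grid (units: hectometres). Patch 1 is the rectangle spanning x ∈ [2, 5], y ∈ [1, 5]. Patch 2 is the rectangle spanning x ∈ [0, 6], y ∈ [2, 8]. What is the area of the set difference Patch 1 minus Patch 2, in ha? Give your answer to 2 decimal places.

|Patch 1∩Patch 2|: x∈[2,5], y∈[2,5] → 3·3 = 9.
|Patch 1| = 12.
|Patch 1 ∖ Patch 2| = |Patch 1| − |Patch 1∩Patch 2| = 12 − 9 = 3.00.

3.00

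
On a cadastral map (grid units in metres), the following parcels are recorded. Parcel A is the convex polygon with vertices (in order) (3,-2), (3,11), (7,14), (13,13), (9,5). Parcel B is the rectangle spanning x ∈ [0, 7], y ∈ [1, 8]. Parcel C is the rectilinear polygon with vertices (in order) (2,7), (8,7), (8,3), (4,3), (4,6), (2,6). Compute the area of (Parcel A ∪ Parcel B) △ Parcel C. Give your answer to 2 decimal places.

|Parcel A ∪ Parcel B| = 108.1905.
|(Parcel A ∪ Parcel B) ∩ Parcel C| = 17.7024.
|(Parcel A ∪ Parcel B) △ Parcel C| = 108.1905 + 18 − 35.4048 = 90.79.

90.79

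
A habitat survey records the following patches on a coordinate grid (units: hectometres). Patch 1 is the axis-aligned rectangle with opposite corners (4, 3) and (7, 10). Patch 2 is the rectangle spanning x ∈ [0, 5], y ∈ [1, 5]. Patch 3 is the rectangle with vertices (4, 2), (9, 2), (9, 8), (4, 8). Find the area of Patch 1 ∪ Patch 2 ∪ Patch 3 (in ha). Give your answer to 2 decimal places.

53.00

By inclusion–exclusion:
Individual areas: |Patch 1| = 21, |Patch 2| = 20, |Patch 3| = 30.
|Patch 1∩Patch 2|: x∈[4,5], y∈[3,5] → 1·2 = 2.
|Patch 1∩Patch 3|: x∈[4,7], y∈[3,8] → 3·5 = 15.
|Patch 2∩Patch 3|: x∈[4,5], y∈[2,5] → 1·3 = 3.
|Patch 1∩Patch 2∩Patch 3| = 2.
|Patch 1 ∪ Patch 2 ∪ Patch 3| = 71 − 20 + 2 = 53.00.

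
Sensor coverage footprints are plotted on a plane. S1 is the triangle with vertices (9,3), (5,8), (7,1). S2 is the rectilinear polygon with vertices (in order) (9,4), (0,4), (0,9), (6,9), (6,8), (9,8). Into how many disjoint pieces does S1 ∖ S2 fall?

1

S1 ∖ S2 is a single connected region.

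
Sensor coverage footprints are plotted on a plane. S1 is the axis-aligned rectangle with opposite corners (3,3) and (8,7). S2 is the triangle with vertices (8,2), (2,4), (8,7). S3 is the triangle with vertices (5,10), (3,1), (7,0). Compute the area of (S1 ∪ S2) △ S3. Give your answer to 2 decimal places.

23.33

|S1 ∪ S2| = 21.9167.
|(S1 ∪ S2) ∩ S3| = 8.7944.
|(S1 ∪ S2) △ S3| = 21.9167 + 19 − 17.5889 = 23.33.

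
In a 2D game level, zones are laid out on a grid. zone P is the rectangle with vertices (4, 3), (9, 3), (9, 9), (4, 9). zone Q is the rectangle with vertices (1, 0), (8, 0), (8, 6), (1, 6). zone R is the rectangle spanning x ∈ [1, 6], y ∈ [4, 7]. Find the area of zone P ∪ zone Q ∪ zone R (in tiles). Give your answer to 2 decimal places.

63.00

By inclusion–exclusion:
Individual areas: |zone P| = 30, |zone Q| = 42, |zone R| = 15.
|zone P∩zone Q|: x∈[4,8], y∈[3,6] → 4·3 = 12.
|zone P∩zone R|: x∈[4,6], y∈[4,7] → 2·3 = 6.
|zone Q∩zone R|: x∈[1,6], y∈[4,6] → 5·2 = 10.
|zone P∩zone Q∩zone R| = 4.
|zone P ∪ zone Q ∪ zone R| = 87 − 28 + 4 = 63.00.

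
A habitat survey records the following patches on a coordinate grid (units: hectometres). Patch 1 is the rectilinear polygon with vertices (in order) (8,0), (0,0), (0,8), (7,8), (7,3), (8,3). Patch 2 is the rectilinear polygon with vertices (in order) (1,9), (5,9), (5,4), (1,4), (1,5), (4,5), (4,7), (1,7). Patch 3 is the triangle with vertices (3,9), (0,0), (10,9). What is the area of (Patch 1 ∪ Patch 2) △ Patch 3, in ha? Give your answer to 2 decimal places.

|Patch 1 ∪ Patch 2| = 63.
|(Patch 1 ∪ Patch 2) ∩ Patch 3| = 25.45.
|(Patch 1 ∪ Patch 2) △ Patch 3| = 63 + 31.5 − 50.9 = 43.60.

43.60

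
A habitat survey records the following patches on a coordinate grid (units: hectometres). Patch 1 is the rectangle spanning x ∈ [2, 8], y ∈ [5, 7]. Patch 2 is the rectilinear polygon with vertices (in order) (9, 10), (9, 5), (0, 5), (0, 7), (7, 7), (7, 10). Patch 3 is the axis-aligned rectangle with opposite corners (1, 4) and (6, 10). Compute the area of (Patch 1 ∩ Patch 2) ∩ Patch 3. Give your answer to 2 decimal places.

8.00

The region (Patch 1 ∩ Patch 2) ∩ Patch 3 is the polygon with vertices (2,5), (2,7), (6,7), (6,5).
By the shoelace formula its area is 8.00.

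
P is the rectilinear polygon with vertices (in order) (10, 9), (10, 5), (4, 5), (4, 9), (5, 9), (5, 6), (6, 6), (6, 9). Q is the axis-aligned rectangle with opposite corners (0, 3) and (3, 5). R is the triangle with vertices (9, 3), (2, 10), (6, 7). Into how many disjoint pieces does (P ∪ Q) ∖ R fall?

4

(P ∪ Q) ∖ R splits into 4 disjoint pieces (area 14.5, area 4, area 0.875, area 6).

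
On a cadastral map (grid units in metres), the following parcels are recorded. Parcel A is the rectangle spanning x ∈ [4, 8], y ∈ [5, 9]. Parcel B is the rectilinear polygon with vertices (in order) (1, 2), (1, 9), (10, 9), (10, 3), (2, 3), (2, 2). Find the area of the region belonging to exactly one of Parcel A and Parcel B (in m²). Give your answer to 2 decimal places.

|Parcel A| = 16, |Parcel B| = 55, |Parcel A∩Parcel B| = 16.
|Parcel A △ Parcel B| = |Parcel A| + |Parcel B| − 2·|Parcel A∩Parcel B| = 16 + 55 − 32 = 39.00.

39.00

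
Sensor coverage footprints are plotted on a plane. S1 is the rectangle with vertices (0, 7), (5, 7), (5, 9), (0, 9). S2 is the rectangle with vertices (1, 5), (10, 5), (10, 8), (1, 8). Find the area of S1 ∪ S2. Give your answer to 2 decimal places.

By inclusion–exclusion:
Individual areas: |S1| = 10, |S2| = 27.
|S1∩S2|: x∈[1,5], y∈[7,8] → 4·1 = 4.
|S1 ∪ S2| = 37 − 4 = 33.00.

33.00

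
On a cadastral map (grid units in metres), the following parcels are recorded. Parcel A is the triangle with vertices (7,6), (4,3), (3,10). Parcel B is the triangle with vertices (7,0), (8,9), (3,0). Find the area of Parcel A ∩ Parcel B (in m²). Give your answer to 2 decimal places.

0.64

The intersection is the polygon with vertices (5.5,4.5), (6.571,6.429), (7,6).
By the shoelace formula its area is 0.64.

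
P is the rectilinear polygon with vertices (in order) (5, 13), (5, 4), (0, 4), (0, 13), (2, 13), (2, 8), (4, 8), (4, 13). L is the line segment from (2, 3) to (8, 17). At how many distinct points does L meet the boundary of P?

The segment meets the boundary at (5,10), (2.429,4).

2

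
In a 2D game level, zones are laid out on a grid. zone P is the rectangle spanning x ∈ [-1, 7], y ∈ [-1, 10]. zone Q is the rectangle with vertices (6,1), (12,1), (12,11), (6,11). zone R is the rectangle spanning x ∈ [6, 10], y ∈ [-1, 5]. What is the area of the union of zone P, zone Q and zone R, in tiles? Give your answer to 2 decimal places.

By inclusion–exclusion:
Individual areas: |zone P| = 88, |zone Q| = 60, |zone R| = 24.
|zone P∩zone Q|: x∈[6,7], y∈[1,10] → 1·9 = 9.
|zone P∩zone R|: x∈[6,7], y∈[-1,5] → 1·6 = 6.
|zone Q∩zone R|: x∈[6,10], y∈[1,5] → 4·4 = 16.
|zone P∩zone Q∩zone R| = 4.
|zone P ∪ zone Q ∪ zone R| = 172 − 31 + 4 = 145.00.

145.00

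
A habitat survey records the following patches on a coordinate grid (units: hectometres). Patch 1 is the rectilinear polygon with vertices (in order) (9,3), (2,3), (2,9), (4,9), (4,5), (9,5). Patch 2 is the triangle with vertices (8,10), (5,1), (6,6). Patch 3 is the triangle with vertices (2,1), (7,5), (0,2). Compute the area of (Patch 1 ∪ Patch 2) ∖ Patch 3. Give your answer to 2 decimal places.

22.03

|Patch 1 ∪ Patch 2| = 24.2.
|(Patch 1 ∪ Patch 2) ∩ Patch 3| = 2.1667.
|(Patch 1 ∪ Patch 2) ∖ Patch 3| = 24.2 − 2.1667 = 22.03.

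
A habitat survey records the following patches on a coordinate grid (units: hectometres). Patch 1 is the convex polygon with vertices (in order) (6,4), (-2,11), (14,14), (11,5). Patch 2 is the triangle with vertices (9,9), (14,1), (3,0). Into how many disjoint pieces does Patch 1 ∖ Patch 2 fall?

1

Patch 1 ∖ Patch 2 is a single connected region.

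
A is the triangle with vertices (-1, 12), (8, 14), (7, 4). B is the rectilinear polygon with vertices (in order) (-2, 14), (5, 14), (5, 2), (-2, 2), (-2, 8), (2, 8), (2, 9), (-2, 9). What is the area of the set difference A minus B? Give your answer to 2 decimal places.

22.00

|A| = 44, |A∩B| = 22.
|A ∖ B| = |A| − |A∩B| = 44 − 22 = 22.00.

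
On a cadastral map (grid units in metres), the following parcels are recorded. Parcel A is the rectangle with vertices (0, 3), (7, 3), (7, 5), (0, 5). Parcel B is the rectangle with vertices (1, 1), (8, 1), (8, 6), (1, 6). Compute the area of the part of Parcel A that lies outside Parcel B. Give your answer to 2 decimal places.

2.00

|Parcel A∩Parcel B|: x∈[1,7], y∈[3,5] → 6·2 = 12.
|Parcel A| = 14.
|Parcel A ∖ Parcel B| = |Parcel A| − |Parcel A∩Parcel B| = 14 − 12 = 2.00.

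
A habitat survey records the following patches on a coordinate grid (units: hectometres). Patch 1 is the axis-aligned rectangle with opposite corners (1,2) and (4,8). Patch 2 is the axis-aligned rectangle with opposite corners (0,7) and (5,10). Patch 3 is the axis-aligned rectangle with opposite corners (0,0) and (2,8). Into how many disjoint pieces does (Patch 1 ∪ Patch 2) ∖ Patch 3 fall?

(Patch 1 ∪ Patch 2) ∖ Patch 3 is a single connected region.

1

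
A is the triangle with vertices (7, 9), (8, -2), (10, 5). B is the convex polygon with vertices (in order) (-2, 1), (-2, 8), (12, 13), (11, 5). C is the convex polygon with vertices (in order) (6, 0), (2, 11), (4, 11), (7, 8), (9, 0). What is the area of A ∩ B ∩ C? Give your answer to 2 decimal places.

0.94

The intersection is the polygon with vertices (7.463,3.912), (7.143,7.429), (7.982,4.071).
By the shoelace formula its area is 0.94.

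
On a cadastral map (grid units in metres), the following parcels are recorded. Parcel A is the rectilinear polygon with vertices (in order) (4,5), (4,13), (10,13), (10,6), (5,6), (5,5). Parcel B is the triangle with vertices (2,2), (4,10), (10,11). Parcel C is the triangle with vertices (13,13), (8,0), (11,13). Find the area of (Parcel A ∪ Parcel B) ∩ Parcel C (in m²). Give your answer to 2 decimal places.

0.82

The region (Parcel A ∪ Parcel B) ∩ Parcel C is the polygon with vertices (10,6), (9.385,6), (10,8.667).
By the shoelace formula its area is 0.82.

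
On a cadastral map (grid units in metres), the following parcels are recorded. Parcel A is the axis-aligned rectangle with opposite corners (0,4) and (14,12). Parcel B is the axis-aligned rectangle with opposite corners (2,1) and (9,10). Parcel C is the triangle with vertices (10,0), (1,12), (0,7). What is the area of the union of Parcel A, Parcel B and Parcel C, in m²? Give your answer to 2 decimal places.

By inclusion–exclusion:
Individual areas: |Parcel A| = 112, |Parcel B| = 63, |Parcel C| = 28.5.
|Parcel A∩Parcel B|: x∈[2,9], y∈[4,10] → 7·6 = 42.
|Parcel A∩Parcel C| = 23.0714.
|Parcel B∩Parcel C| = 19.719.
|Parcel A∩Parcel B∩Parcel C| = 14.6714.
|Parcel A ∪ Parcel B ∪ Parcel C| = 203.5 − 84.7905 + 14.6714 = 133.38.

133.38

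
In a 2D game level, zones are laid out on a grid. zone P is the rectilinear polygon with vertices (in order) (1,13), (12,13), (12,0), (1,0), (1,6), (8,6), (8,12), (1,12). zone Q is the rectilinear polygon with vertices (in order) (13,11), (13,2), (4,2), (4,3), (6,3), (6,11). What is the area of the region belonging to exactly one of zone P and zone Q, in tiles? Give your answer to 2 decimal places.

74.00

|zone P| = 101, |zone Q| = 65, |zone P∩zone Q| = 46.
|zone P △ zone Q| = |zone P| + |zone Q| − 2·|zone P∩zone Q| = 101 + 65 − 92 = 74.00.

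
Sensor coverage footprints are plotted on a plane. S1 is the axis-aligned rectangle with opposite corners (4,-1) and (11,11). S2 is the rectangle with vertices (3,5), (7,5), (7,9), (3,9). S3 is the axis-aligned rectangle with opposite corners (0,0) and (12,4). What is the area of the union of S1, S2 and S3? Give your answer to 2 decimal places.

108.00

By inclusion–exclusion:
Individual areas: |S1| = 84, |S2| = 16, |S3| = 48.
|S1∩S2|: x∈[4,7], y∈[5,9] → 3·4 = 12.
|S1∩S3|: x∈[4,11], y∈[0,4] → 7·4 = 28.
|S2∩S3| = 0 (no overlap).
|S1∩S2∩S3| = 0.
|S1 ∪ S2 ∪ S3| = 148 − 40 + 0 = 108.00.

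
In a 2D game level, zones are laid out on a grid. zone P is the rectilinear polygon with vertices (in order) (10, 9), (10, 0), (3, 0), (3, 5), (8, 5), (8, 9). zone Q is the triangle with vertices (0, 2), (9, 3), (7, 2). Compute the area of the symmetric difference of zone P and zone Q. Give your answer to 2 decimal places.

40.50

|zone P| = 43, |zone Q| = 3.5, |zone P∩zone Q| = 3.
|zone P △ zone Q| = |zone P| + |zone Q| − 2·|zone P∩zone Q| = 43 + 3.5 − 6 = 40.50.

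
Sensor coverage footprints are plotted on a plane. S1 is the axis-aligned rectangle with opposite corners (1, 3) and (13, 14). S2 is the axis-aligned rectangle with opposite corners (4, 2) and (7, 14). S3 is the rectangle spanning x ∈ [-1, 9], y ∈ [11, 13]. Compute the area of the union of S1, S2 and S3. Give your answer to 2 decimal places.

By inclusion–exclusion:
Individual areas: |S1| = 132, |S2| = 36, |S3| = 20.
|S1∩S2|: x∈[4,7], y∈[3,14] → 3·11 = 33.
|S1∩S3|: x∈[1,9], y∈[11,13] → 8·2 = 16.
|S2∩S3|: x∈[4,7], y∈[11,13] → 3·2 = 6.
|S1∩S2∩S3| = 6.
|S1 ∪ S2 ∪ S3| = 188 − 55 + 6 = 139.00.

139.00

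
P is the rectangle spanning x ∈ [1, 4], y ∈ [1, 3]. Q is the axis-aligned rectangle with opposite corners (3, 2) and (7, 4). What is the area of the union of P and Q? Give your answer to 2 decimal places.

13.00

By inclusion–exclusion:
Individual areas: |P| = 6, |Q| = 8.
|P∩Q|: x∈[3,4], y∈[2,3] → 1·1 = 1.
|P ∪ Q| = 14 − 1 = 13.00.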